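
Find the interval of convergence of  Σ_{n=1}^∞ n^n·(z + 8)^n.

By the Cauchy root test, |a_n|^(1/n) = n → ∞.
The root grows without bound, so R = 0 (convergence only at z = -8).

{-8}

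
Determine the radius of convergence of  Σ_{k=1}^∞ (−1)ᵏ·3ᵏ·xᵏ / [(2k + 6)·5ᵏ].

R = 5/3

Ratio test: |a_{k+1}/a_k| = [(2k + 6)/(2(k+1) + 6)] · 3/5 → 3/5 as k → ∞.
Thus R = 1/(3/5) = 5/3.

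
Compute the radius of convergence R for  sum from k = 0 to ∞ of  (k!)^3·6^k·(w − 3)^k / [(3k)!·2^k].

Ratio test: |a_{k+1}/a_k| = (k+1)³/[(3k+1)·(3k+2)·(3k+3)] · 6/2 → 1/9 as k → ∞.
Convergence for |w − 3| · 1/9 < 1, i.e. |w − 3| < 9. So R = 9.

R = 9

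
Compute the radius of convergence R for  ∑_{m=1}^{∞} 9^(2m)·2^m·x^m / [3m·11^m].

Apply the ratio test: |a_{m+1}| / |a_m| = [3m/3(m+1)] · 81·2/11, which tends to 162/11 as m → ∞.
The series converges when 162/11 · |x| < 1, giving R = 11/162.

R = 11/162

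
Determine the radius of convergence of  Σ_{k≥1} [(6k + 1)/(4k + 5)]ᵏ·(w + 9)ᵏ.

R = 2/3

By the Cauchy root test, |a_k|^(1/k) = (6k + 1)/(4k + 5) → 3/2.
Convergence for |w + 9| · 3/2 < 1, i.e. |w + 9| < 2/3. So R = 2/3.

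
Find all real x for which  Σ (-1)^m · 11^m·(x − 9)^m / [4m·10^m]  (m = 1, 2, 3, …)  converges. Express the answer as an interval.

(89/11, 109/11]

Ratio test: |a_{m+1}/a_m| = [4m/4(m+1)] · 11/10 → 11/10 as m → ∞.
Thus R = 1/(11/10) = 10/11.
At x = 109/11: an alternating series whose terms decrease to 0 in absolute value, so it converges by the Leibniz criterion.
Check x = 89/11: the terms behave like c/m; limit comparison with the harmonic series gives divergence.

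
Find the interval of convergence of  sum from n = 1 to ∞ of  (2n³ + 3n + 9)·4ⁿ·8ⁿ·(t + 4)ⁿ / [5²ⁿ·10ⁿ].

(-189/16, 61/16)

Apply the ratio test: |a_{n+1}| / |a_n| = [(2(n+1)³ + 3(n+1) + 9)/(2n³ + 3n + 9)] · 4·8/(25·10), which tends to 16/125 as n → ∞.
Convergence for |t + 4| · 16/125 < 1, i.e. |t + 4| < 125/16. So R = 125/16.
When t = 61/16, the n-th term does not approach 0; divergence by the term test.
When t = -189/16, the terms have absolute value of order n³, which does not tend to 0, so the series diverges by the divergence test.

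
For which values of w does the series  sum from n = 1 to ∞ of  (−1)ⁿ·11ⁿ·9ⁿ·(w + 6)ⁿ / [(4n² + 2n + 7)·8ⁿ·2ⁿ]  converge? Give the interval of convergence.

[-610/99, -578/99]

By the ratio test, |a_{n+1}/a_n| = [(4n² + 2n + 7)/(4(n+1)² + 2(n+1) + 7)] · 11·9/(8·2) → 99/16.
The series converges when 99/16 · |w + 6| < 1, giving R = 16/99.
At w = -578/99: the terms are on the order of 1/n², so the series converges absolutely by comparison with the p-series (p = 2 > 1).
Endpoint w = -610/99: the terms are on the order of 1/n², so the series converges absolutely by comparison with the p-series (p = 2 > 1).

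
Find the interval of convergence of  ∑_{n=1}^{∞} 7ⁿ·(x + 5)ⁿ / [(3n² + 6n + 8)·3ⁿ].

The ratio of consecutive coefficients is [(3n² + 6n + 8)/(3(n+1)² + 6(n+1) + 8)] · 7/3 → 7/3.
The series converges when 7/3 · |x + 5| < 1, giving R = 3/7.
At x = -32/7: absolute convergence follows by limit comparison with Σ 1/n².
When x = -38/7, absolute convergence follows by limit comparison with Σ 1/n².

[-38/7, -32/7]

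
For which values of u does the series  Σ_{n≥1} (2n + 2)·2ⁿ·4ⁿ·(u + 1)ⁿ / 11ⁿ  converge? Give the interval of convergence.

The ratio of consecutive coefficients is [(2(n+1) + 2)/(2n + 2)] · 2·4/11 → 8/11.
Convergence for |u + 1| · 8/11 < 1, i.e. |u + 1| < 11/8. So R = 11/8.
When u = 3/8, the n-th term does not approach 0; divergence by the term test.
When u = -19/8, the terms have absolute value of order n, which does not tend to 0, so the series diverges by the divergence test.

(-19/8, 3/8)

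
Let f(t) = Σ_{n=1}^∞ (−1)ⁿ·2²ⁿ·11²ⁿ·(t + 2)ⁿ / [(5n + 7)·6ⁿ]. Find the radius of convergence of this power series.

R = 3/242

Apply the ratio test: |a_{n+1}| / |a_n| = [(5n + 7)/(5(n+1) + 7)] · 4·121/6, which tends to 242/3 as n → ∞.
The series converges when 242/3 · |t + 2| < 1, giving R = 3/242.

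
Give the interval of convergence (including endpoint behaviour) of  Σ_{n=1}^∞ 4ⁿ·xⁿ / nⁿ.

(−∞, ∞)

Root test: |a_n|^(1/n) = 4/n → 0.
Since the n-th root of |a_n| tends to 0, the series converges for all real x; R = ∞.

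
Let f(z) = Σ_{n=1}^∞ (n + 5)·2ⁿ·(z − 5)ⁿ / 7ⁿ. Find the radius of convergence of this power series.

R = 7/2

The ratio of consecutive coefficients is [((n+1) + 5)/(n + 5)] · 2/7 → 2/7.
The series converges when 2/7 · |z − 5| < 1, giving R = 7/2.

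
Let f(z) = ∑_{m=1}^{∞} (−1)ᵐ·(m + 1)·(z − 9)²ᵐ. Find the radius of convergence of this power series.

Ratio test: |a_{m+1}/a_m| = ((m+1) + 1)/(m + 1) → 1 as m → ∞.
Since the exponent of (z − 9) increases by 2 each term, convergence requires |z − 9|² < 1, hence R = 1.

R = 1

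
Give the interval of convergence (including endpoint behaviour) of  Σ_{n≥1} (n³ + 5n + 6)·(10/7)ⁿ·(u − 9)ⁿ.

Ratio test: |a_{n+1}/a_n| = [((n+1)³ + 5(n+1) + 6)/(n³ + 5n + 6)] · 10/7 → 10/7 as n → ∞.
Thus R = 1/(10/7) = 7/10.
Endpoint u = 97/10: the terms have absolute value of order n³, which does not tend to 0, so the series diverges by the divergence test.
Check u = 83/10: the terms do not tend to 0, so the series diverges.

(83/10, 97/10)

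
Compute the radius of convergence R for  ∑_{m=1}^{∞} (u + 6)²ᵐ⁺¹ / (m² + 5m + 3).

R = 1

The ratio of consecutive coefficients is (m² + 5m + 3)/((m+1)² + 5(m+1) + 3) → 1.
Since the exponent of (u + 6) increases by 2 each term, convergence requires |u + 6|² < 1, hence R = 1.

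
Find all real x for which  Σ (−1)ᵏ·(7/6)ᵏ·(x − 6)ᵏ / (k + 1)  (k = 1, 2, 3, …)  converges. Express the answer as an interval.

(36/7, 48/7]

The ratio of consecutive coefficients is [(k + 1)/((k+1) + 1)] · 7/6 → 7/6.
The series converges when 7/6 · |x − 6| < 1, giving R = 6/7.
Endpoint x = 48/7: convergence follows from the alternating series test (terms decrease monotonically to 0).
At x = 36/7: comparison with the harmonic series Σ 1/k shows the series diverges.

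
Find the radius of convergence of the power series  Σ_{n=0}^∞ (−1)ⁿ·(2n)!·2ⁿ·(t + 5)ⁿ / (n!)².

Ratio test: |a_{n+1}/a_n| = (2n+1)·(2n+2)/(n+1)² · 2 → 8 as n → ∞.
The series converges when 8 · |t + 5| < 1, giving R = 1/8.

R = 1/8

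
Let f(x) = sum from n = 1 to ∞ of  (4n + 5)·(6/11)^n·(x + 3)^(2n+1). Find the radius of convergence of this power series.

By the ratio test, |a_{n+1}/a_n| = [(4(n+1) + 5)/(4n + 5)] · 6/11 → 6/11.
Successive powers of (x + 3) differ by 2, so the series converges when |x + 3|² · 6/11 < 1, i.e. |x + 3| < √(11/6). So R = √66/6.

R = √66/6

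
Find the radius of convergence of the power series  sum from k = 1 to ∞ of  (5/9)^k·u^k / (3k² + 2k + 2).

Ratio test: |a_{k+1}/a_k| = [(3k² + 2k + 2)/(3(k+1)² + 2(k+1) + 2)] · 5/9 → 5/9 as k → ∞.
The series converges when 5/9 · |u| < 1, giving R = 9/5.

R = 9/5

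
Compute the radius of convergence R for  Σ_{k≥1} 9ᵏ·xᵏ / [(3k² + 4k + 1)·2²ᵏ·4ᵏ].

R = 16/9

Ratio test: |a_{k+1}/a_k| = [(3k² + 4k + 1)/(3(k+1)² + 4(k+1) + 1)] · 9/(4·4) → 9/16 as k → ∞.
Thus R = 1/(9/16) = 16/9.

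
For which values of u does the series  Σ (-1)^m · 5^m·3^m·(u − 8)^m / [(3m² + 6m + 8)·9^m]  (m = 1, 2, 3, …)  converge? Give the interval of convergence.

[37/5, 43/5]

Apply the ratio test: |a_{m+1}| / |a_m| = [(3m² + 6m + 8)/(3(m+1)² + 6(m+1) + 8)] · 5·3/9, which tends to 5/3 as m → ∞.
Hence the series converges for |u − 8| < 1/(5/3) = 3/5, so the radius of convergence is 3/5.
When u = 43/5, the terms are on the order of 1/m², so the series converges absolutely by comparison with the p-series (p = 2 > 1).
Check u = 37/5: absolute convergence follows by limit comparison with Σ 1/m².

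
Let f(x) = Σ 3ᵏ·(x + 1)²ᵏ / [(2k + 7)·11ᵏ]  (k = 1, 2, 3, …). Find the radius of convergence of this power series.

R = √33/3

By the ratio test, |a_{k+1}/a_k| = [(2k + 7)/(2(k+1) + 7)] · 3/11 → 3/11.
Writing y = (x + 1)², the series in y has radius 11/3, so |x + 1| < √(11/3) and R = √33/3.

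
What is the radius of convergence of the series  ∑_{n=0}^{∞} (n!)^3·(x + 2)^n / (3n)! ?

R = 27

By the ratio test, |a_{n+1}/a_n| = (n+1)³/[(3n+1)·(3n+2)·(3n+3)] → 1/27.
Convergence for |x + 2| · 1/27 < 1, i.e. |x + 2| < 27. So R = 27.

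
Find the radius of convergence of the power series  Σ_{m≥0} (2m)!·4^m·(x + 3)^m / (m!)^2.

Ratio test: |a_{m+1}/a_m| = (2m+1)·(2m+2)/(m+1)² · 4 → 16 as m → ∞.
Thus R = 1/(16) = 1/16.

R = 1/16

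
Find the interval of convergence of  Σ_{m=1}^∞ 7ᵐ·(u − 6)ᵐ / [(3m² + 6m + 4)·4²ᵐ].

[26/7, 58/7]

By the ratio test, |a_{m+1}/a_m| = [(3m² + 6m + 4)/(3(m+1)² + 6(m+1) + 4)] · 7/16 → 7/16.
Convergence for |u − 6| · 7/16 < 1, i.e. |u − 6| < 16/7. So R = 16/7.
At u = 58/7: the terms are on the order of 1/m², so the series converges absolutely by comparison with the p-series (p = 2 > 1).
When u = 26/7, the series is dominated by a constant times Σ 1/m², which converges (p = 2 > 1).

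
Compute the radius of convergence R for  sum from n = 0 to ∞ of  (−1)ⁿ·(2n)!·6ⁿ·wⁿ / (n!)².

By the ratio test, |a_{n+1}/a_n| = (2n+1)·(2n+2)/(n+1)² · 6 → 24.
Hence the series converges for |w| < 1/(24) = 1/24, so the radius of convergence is 1/24.

R = 1/24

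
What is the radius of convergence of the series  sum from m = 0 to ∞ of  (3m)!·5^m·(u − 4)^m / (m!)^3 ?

R = 1/135

By the ratio test, |a_{m+1}/a_m| = (3m+1)·(3m+2)·(3m+3)/(m+1)³ · 5 → 135.
Thus R = 1/(135) = 1/135.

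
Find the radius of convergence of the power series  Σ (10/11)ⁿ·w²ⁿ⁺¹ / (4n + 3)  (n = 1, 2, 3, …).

The ratio of consecutive coefficients is [(4n + 3)/(4(n+1) + 3)] · 10/11 → 10/11.
Writing y = w², the series in y has radius 11/10, so |w| < √(11/10) and R = √110/10.

R = √110/10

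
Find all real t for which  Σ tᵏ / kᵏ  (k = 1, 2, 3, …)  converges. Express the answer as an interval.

(−∞, ∞)

By the Cauchy root test, |a_k|^(1/k) = 1/k → 0.
Since the k-th root of |a_k| tends to 0, the series converges for all real t; R = ∞.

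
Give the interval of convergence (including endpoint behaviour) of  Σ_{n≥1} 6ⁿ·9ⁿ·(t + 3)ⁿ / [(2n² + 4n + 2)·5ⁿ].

[-167/54, -157/54]

By the ratio test, |a_{n+1}/a_n| = [(2n² + 4n + 2)/(2(n+1)² + 4(n+1) + 2)] · 6·9/5 → 54/5.
Hence the series converges for |t + 3| < 1/(54/5) = 5/54, so the radius of convergence is 5/54.
Endpoint t = -157/54: absolute convergence follows by limit comparison with Σ 1/n².
At t = -167/54: absolute convergence follows by limit comparison with Σ 1/n².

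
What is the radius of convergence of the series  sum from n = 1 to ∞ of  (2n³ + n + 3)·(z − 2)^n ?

The ratio of consecutive coefficients is (2(n+1)³ + (n+1) + 3)/(2n³ + n + 3) → 1.
Hence R = 1.

R = 1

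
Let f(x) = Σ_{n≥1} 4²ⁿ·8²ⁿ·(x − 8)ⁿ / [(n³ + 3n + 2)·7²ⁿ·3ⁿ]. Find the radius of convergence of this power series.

Ratio test: |a_{n+1}/a_n| = [(n³ + 3n + 2)/((n+1)³ + 3(n+1) + 2)] · 16·64/(49·3) → 1024/147 as n → ∞.
The series converges when 1024/147 · |x − 8| < 1, giving R = 147/1024.

R = 147/1024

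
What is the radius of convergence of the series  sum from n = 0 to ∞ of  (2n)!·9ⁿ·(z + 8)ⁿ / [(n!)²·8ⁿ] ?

The ratio of consecutive coefficients is (2n+1)·(2n+2)/(n+1)² · 9/8 → 9/2.
The series converges when 9/2 · |z + 8| < 1, giving R = 2/9.

R = 2/9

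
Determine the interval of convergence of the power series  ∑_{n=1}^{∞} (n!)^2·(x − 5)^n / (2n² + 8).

Apply the ratio test: |a_{n+1}| / |a_n| = (n+1)² · (2n² + 8)/(2(n+1)² + 8), which tends to ∞ as n → ∞.
The ratio grows without bound, so the series diverges whenever (x − 5) ≠ 0; it converges only at x = 5. R = 0.

{5}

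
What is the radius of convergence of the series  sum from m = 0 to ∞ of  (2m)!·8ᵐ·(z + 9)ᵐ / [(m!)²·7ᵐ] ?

R = 7/32

Ratio test: |a_{m+1}/a_m| = (2m+1)·(2m+2)/(m+1)² · 8/7 → 32/7 as m → ∞.
Thus R = 1/(32/7) = 7/32.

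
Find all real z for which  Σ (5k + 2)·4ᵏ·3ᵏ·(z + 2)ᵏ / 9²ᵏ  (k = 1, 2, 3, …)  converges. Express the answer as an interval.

(-35/4, 19/4)

By the ratio test, |a_{k+1}/a_k| = [(5(k+1) + 2)/(5k + 2)] · 4·3/81 → 4/27.
Hence the series converges for |z + 2| < 1/(4/27) = 27/4, so the radius of convergence is 27/4.
At z = 19/4: the k-th term does not approach 0; divergence by the term test.
When z = -35/4, the k-th term does not approach 0; divergence by the term test.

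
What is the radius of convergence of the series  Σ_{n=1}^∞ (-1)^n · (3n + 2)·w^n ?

The ratio of consecutive coefficients is (3(n+1) + 2)/(3n + 2) → 1.
Convergence for |w| < 1, so R = 1.

R = 1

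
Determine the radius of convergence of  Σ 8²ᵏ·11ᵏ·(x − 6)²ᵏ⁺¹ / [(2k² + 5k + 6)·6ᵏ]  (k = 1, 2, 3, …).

R = √66/88

Ratio test: |a_{k+1}/a_k| = [(2k² + 5k + 6)/(2(k+1)² + 5(k+1) + 6)] · 64·11/6 → 352/3 as k → ∞.
Writing y = (x − 6)², the series in y has radius 3/352, so |x − 6| < √(3/352) and R = √66/88.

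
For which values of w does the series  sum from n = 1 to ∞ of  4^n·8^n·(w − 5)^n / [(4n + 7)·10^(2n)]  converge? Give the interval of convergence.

[15/8, 65/8)

Apply the ratio test: |a_{n+1}| / |a_n| = [(4n + 7)/(4(n+1) + 7)] · 4·8/100, which tends to 8/25 as n → ∞.
Hence the series converges for |w − 5| < 1/(8/25) = 25/8, so the radius of convergence is 25/8.
When w = 65/8, the terms behave like c/n; limit comparison with the harmonic series gives divergence.
Check w = 15/8: the terms alternate in sign and decrease monotonically to 0 in absolute value (size ~ c/n), so the alternating series test gives convergence.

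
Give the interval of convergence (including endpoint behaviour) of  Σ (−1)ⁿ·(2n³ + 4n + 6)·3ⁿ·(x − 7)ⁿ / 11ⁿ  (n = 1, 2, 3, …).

Ratio test: |a_{n+1}/a_n| = [(2(n+1)³ + 4(n+1) + 6)/(2n³ + 4n + 6)] · 3/11 → 3/11 as n → ∞.
Convergence for |x − 7| · 3/11 < 1, i.e. |x − 7| < 11/3. So R = 11/3.
Check x = 32/3: the terms do not tend to 0, so the series diverges.
When x = 10/3, the terms have absolute value of order n³, which does not tend to 0, so the series diverges by the divergence test.

(10/3, 32/3)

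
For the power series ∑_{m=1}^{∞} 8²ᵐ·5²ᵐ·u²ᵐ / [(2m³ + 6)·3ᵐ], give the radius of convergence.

R = √3/40

The ratio of consecutive coefficients is [(2m³ + 6)/(2(m+1)³ + 6)] · 64·25/3 → 1600/3.
Since the exponent of u increases by 2 each term, convergence requires |u|² < 3/1600, hence R = √3/40.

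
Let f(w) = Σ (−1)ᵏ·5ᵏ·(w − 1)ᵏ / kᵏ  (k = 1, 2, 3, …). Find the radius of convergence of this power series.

By the Cauchy root test, |a_k|^(1/k) = 5/k → 0.
Since the k-th root of |a_k| tends to 0, the series converges for all real w; R = ∞.

R = ∞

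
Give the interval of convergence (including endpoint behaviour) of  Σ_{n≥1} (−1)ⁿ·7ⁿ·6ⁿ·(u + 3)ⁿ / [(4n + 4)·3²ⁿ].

(-45/14, -39/14]

Ratio test: |a_{n+1}/a_n| = [(4n + 4)/(4(n+1) + 4)] · 7·6/9 → 14/3 as n → ∞.
Convergence for |u + 3| · 14/3 < 1, i.e. |u + 3| < 3/14. So R = 3/14.
When u = -39/14, an alternating series whose terms decrease to 0 in absolute value, so it converges by the Leibniz criterion.
When u = -45/14, the terms behave like c/n; limit comparison with the harmonic series gives divergence.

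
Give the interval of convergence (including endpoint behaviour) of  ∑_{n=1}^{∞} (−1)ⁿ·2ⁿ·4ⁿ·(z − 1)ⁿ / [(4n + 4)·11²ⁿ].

(-113/8, 129/8]

By the ratio test, |a_{n+1}/a_n| = [(4n + 4)/(4(n+1) + 4)] · 2·4/121 → 8/121.
Convergence for |z − 1| · 8/121 < 1, i.e. |z − 1| < 121/8. So R = 121/8.
When z = 129/8, an alternating series whose terms decrease to 0 in absolute value, so it converges by the Leibniz criterion.
At z = -113/8: the terms behave like c/n; limit comparison with the harmonic series gives divergence.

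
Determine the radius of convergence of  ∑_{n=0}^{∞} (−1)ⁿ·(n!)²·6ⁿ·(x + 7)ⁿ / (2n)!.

R = 2/3

By the ratio test, |a_{n+1}/a_n| = (n+1)²/[(2n+1)·(2n+2)] · 6 → 3/2.
Convergence for |x + 7| · 3/2 < 1, i.e. |x + 7| < 2/3. So R = 2/3.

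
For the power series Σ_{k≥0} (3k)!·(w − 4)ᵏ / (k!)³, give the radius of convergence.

Apply the ratio test: |a_{k+1}| / |a_k| = (3k+1)·(3k+2)·(3k+3)/(k+1)³, which tends to 27 as k → ∞.
Convergence for |w − 4| · 27 < 1, i.e. |w − 4| < 1/27. So R = 1/27.

R = 1/27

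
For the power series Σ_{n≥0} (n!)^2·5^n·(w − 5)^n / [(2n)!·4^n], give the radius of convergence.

R = 16/5

The ratio of consecutive coefficients is (n+1)²/[(2n+1)·(2n+2)] · 5/4 → 5/16.
Convergence for |w − 5| · 5/16 < 1, i.e. |w − 5| < 16/5. So R = 16/5.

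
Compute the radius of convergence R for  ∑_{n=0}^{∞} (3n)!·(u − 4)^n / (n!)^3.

R = 1/27

Ratio test: |a_{n+1}/a_n| = (3n+1)·(3n+2)·(3n+3)/(n+1)³ → 27 as n → ∞.
Thus R = 1/(27) = 1/27.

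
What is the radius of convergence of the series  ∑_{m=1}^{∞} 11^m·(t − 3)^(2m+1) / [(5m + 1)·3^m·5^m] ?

Apply the ratio test: |a_{m+1}| / |a_m| = [(5m + 1)/(5(m+1) + 1)] · 11/(3·5), which tends to 11/15 as m → ∞.
Since the exponent of (t − 3) increases by 2 each term, convergence requires |t − 3|² < 15/11, hence R = √165/11.

R = √165/11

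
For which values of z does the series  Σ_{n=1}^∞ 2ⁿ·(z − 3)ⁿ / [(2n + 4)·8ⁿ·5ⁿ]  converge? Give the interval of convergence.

By the ratio test, |a_{n+1}/a_n| = [(2n + 4)/(2(n+1) + 4)] · 2/(8·5) → 1/20.
Hence the series converges for |z − 3| < 1/(1/20) = 20, so the radius of convergence is 20.
Endpoint z = 23: the terms are asymptotic to a nonzero constant times 1/n, so the series diverges by limit comparison with Σ 1/n.
Endpoint z = -17: the terms alternate in sign and decrease monotonically to 0 in absolute value (size ~ c/n), so the alternating series test gives convergence.

[-17, 23)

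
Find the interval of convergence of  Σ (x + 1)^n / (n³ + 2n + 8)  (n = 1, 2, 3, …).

[-2, 0]

The ratio of consecutive coefficients is (n³ + 2n + 8)/((n+1)³ + 2(n+1) + 8) → 1.
Convergence for |x + 1| < 1, so R = 1.
At x = 0: the terms are on the order of 1/n³, so the series converges absolutely by comparison with the p-series (p = 3 > 1).
Endpoint x = -2: the series is dominated by a constant times Σ 1/n³, which converges (p = 3 > 1).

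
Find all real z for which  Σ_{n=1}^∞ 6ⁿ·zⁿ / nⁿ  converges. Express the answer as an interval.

By the Cauchy root test, |a_n|^(1/n) = 6/n → 0.
Since the n-th root of |a_n| tends to 0, the series converges for all real z; R = ∞.

(−∞, ∞)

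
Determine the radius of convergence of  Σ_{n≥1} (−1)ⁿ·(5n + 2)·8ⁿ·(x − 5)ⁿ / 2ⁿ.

Apply the ratio test: |a_{n+1}| / |a_n| = [(5(n+1) + 2)/(5n + 2)] · 8/2, which tends to 4 as n → ∞.
Hence the series converges for |x − 5| < 1/(4) = 1/4, so the radius of convergence is 1/4.

R = 1/4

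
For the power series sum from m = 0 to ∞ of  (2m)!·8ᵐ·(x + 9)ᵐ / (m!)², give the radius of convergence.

R = 1/32

Apply the ratio test: |a_{m+1}| / |a_m| = (2m+1)·(2m+2)/(m+1)² · 8, which tends to 32 as m → ∞.
Hence the series converges for |x + 9| < 1/(32) = 1/32, so the radius of convergence is 1/32.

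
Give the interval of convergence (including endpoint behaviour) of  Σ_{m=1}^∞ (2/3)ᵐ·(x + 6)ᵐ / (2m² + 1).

The ratio of consecutive coefficients is [(2m² + 1)/(2(m+1)² + 1)] · 2/3 → 2/3.
The series converges when 2/3 · |x + 6| < 1, giving R = 3/2.
When x = -9/2, absolute convergence follows by limit comparison with Σ 1/m².
When x = -15/2, the terms are on the order of 1/m², so the series converges absolutely by comparison with the p-series (p = 2 > 1).

[-15/2, -9/2]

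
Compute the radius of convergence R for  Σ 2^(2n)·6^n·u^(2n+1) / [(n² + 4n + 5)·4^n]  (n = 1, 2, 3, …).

Apply the ratio test: |a_{n+1}| / |a_n| = [(n² + 4n + 5)/((n+1)² + 4(n+1) + 5)] · 4·6/4, which tends to 6 as n → ∞.
Writing y = u², the series in y has radius 1/6, so |u| < √(1/6) and R = √6/6.

R = √6/6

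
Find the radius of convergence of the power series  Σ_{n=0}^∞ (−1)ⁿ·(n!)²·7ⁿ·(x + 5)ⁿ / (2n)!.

R = 4/7

Apply the ratio test: |a_{n+1}| / |a_n| = (n+1)²/[(2n+1)·(2n+2)] · 7, which tends to 7/4 as n → ∞.
Hence the series converges for |x + 5| < 1/(7/4) = 4/7, so the radius of convergence is 4/7.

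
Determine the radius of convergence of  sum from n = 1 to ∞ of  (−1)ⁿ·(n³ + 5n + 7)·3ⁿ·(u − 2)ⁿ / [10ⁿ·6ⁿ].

Apply the ratio test: |a_{n+1}| / |a_n| = [((n+1)³ + 5(n+1) + 7)/(n³ + 5n + 7)] · 3/(10·6), which tends to 1/20 as n → ∞.
Thus R = 1/(1/20) = 20.

R = 20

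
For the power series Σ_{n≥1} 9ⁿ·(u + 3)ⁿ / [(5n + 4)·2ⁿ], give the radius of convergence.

Ratio test: |a_{n+1}/a_n| = [(5n + 4)/(5(n+1) + 4)] · 9/2 → 9/2 as n → ∞.
Hence the series converges for |u + 3| < 1/(9/2) = 2/9, so the radius of convergence is 2/9.

R = 2/9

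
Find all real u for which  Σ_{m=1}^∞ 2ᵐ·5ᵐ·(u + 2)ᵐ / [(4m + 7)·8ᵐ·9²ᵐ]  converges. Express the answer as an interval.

The ratio of consecutive coefficients is [(4m + 7)/(4(m+1) + 7)] · 2·5/(8·81) → 5/324.
The series converges when 5/324 · |u + 2| < 1, giving R = 324/5.
When u = 314/5, the terms are asymptotic to a nonzero constant times 1/m, so the series diverges by limit comparison with Σ 1/m.
At u = -334/5: an alternating series whose terms decrease to 0 in absolute value, so it converges by the Leibniz criterion.

[-334/5, 314/5)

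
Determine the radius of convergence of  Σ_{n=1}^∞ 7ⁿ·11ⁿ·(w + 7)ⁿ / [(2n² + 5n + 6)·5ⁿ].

R = 5/77

Ratio test: |a_{n+1}/a_n| = [(2n² + 5n + 6)/(2(n+1)² + 5(n+1) + 6)] · 7·11/5 → 77/5 as n → ∞.
Thus R = 1/(77/5) = 5/77.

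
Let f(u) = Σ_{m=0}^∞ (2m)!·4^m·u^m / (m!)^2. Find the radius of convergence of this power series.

The ratio of consecutive coefficients is (2m+1)·(2m+2)/(m+1)² · 4 → 16.
Convergence for |u| · 16 < 1, i.e. |u| < 1/16. So R = 1/16.

R = 1/16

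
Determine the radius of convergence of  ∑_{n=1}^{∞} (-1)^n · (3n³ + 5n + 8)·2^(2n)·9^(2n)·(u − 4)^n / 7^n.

The ratio of consecutive coefficients is [(3(n+1)³ + 5(n+1) + 8)/(3n³ + 5n + 8)] · 4·81/7 → 324/7.
Thus R = 1/(324/7) = 7/324.

R = 7/324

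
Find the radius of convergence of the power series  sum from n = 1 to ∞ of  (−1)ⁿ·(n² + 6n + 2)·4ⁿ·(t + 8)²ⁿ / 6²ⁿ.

Ratio test: |a_{n+1}/a_n| = [((n+1)² + 6(n+1) + 2)/(n² + 6n + 2)] · 4/36 → 1/9 as n → ∞.
Since the exponent of (t + 8) increases by 2 each term, convergence requires |t + 8|² < 9, hence R = 3.

R = 3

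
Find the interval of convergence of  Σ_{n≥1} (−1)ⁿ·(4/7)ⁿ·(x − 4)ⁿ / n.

Ratio test: |a_{n+1}/a_n| = [n/(n+1)] · 4/7 → 4/7 as n → ∞.
Thus R = 1/(4/7) = 7/4.
When x = 23/4, the terms alternate in sign and decrease monotonically to 0 in absolute value (size ~ c/n), so the alternating series test gives convergence.
Endpoint x = 9/4: comparison with the harmonic series Σ 1/n shows the series diverges.

(9/4, 23/4]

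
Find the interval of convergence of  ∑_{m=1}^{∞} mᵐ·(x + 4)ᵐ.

By the Cauchy root test, |a_m|^(1/m) = m → ∞.
Since the m-th root of |a_m| is unbounded, the series converges only at x = -4; R = 0.

{-4}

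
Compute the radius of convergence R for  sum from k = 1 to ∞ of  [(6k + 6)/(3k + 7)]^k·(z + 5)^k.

R = 1/2

By the Cauchy root test, |a_k|^(1/k) = (6k + 6)/(3k + 7) → 2.
Hence the series converges for |z + 5| < 1/(2) = 1/2, so the radius of convergence is 1/2.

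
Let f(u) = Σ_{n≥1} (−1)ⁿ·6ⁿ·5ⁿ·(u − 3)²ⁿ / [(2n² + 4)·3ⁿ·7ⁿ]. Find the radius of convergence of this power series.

R = √70/10

The ratio of consecutive coefficients is [(2n² + 4)/(2(n+1)² + 4)] · 6·5/(3·7) → 10/7.
Successive powers of (u − 3) differ by 2, so the series converges when |u − 3|² · 10/7 < 1, i.e. |u − 3| < √(7/10). So R = √70/10.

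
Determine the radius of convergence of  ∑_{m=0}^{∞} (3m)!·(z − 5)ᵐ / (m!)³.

The ratio of consecutive coefficients is (3m+1)·(3m+2)·(3m+3)/(m+1)³ → 27.
Hence the series converges for |z − 5| < 1/(27) = 1/27, so the radius of convergence is 1/27.

R = 1/27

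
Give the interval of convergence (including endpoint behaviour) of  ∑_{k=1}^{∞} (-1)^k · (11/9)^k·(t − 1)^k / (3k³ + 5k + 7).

Apply the ratio test: |a_{k+1}| / |a_k| = [(3k³ + 5k + 7)/(3(k+1)³ + 5(k+1) + 7)] · 11/9, which tends to 11/9 as k → ∞.
The series converges when 11/9 · |t − 1| < 1, giving R = 9/11.
At t = 20/11: absolute convergence follows by limit comparison with Σ 1/k³.
Check t = 2/11: absolute convergence follows by limit comparison with Σ 1/k³.

[2/11, 20/11]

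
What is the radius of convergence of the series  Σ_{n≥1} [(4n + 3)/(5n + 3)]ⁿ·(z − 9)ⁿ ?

By the Cauchy root test, |a_n|^(1/n) = (4n + 3)/(5n + 3) → 4/5.
Hence the series converges for |z − 9| < 1/(4/5) = 5/4, so the radius of convergence is 5/4.

R = 5/4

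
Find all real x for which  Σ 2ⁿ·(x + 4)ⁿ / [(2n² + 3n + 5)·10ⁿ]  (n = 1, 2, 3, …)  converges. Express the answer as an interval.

[-9, 1]

By the ratio test, |a_{n+1}/a_n| = [(2n² + 3n + 5)/(2(n+1)² + 3(n+1) + 5)] · 2/10 → 1/5.
The series converges when 1/5 · |x + 4| < 1, giving R = 5.
When x = 1, absolute convergence follows by limit comparison with Σ 1/n².
Endpoint x = -9: the series is dominated by a constant times Σ 1/n², which converges (p = 2 > 1).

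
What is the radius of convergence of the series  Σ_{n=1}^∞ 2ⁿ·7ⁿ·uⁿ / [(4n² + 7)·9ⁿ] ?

R = 9/14

Apply the ratio test: |a_{n+1}| / |a_n| = [(4n² + 7)/(4(n+1)² + 7)] · 2·7/9, which tends to 14/9 as n → ∞.
The series converges when 14/9 · |u| < 1, giving R = 9/14.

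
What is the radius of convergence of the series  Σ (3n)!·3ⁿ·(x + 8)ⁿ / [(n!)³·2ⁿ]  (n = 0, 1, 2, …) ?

Ratio test: |a_{n+1}/a_n| = (3n+1)·(3n+2)·(3n+3)/(n+1)³ · 3/2 → 81/2 as n → ∞.
Hence the series converges for |x + 8| < 1/(81/2) = 2/81, so the radius of convergence is 2/81.

R = 2/81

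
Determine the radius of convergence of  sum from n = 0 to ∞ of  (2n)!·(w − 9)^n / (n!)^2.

R = 1/4

By the ratio test, |a_{n+1}/a_n| = (2n+1)·(2n+2)/(n+1)² → 4.
Thus R = 1/(4) = 1/4.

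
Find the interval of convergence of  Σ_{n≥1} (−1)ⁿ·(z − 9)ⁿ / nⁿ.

Root test: |a_n|^(1/n) = 1/n → 0.
Since the n-th root of |a_n| tends to 0, the series converges for all real z; R = ∞.

(−∞, ∞)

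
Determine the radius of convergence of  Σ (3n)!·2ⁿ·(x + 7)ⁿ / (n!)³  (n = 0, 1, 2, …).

R = 1/54

Ratio test: |a_{n+1}/a_n| = (3n+1)·(3n+2)·(3n+3)/(n+1)³ · 2 → 54 as n → ∞.
The series converges when 54 · |x + 7| < 1, giving R = 1/54.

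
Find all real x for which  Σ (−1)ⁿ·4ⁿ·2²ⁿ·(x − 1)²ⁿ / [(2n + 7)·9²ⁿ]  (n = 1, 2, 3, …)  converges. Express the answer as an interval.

By the ratio test, |a_{n+1}/a_n| = [(2n + 7)/(2(n+1) + 7)] · 4·4/81 → 16/81.
Successive powers of (x − 1) differ by 2, so the series converges when |x − 1|² · 16/81 < 1, i.e. |x − 1| < √(81/16) = 9/4. So R = 9/4.
Endpoint x = 13/4: an alternating series whose terms decrease to 0 in absolute value, so it converges by the Leibniz criterion.
At x = -5/4: convergence follows from the alternating series test (terms decrease monotonically to 0).

[-5/4, 13/4]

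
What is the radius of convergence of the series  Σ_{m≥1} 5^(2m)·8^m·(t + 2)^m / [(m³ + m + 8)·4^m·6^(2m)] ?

R = 18/25

By the ratio test, |a_{m+1}/a_m| = [(m³ + m + 8)/((m+1)³ + (m+1) + 8)] · 25·8/(4·36) → 25/18.
The series converges when 25/18 · |t + 2| < 1, giving R = 18/25.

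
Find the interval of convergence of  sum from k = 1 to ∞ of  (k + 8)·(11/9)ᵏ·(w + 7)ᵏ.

The ratio of consecutive coefficients is [((k+1) + 8)/(k + 8)] · 11/9 → 11/9.
Convergence for |w + 7| · 11/9 < 1, i.e. |w + 7| < 9/11. So R = 9/11.
Check w = -68/11: the terms do not tend to 0, so the series diverges.
At w = -86/11: the k-th term does not approach 0; divergence by the term test.

(-86/11, -68/11)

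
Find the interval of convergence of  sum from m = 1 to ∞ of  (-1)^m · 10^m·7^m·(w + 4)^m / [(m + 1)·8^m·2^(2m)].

By the ratio test, |a_{m+1}/a_m| = [(m + 1)/((m+1) + 1)] · 10·7/(8·4) → 35/16.
Thus R = 1/(35/16) = 16/35.
At w = -124/35: the terms alternate in sign and decrease monotonically to 0 in absolute value (size ~ c/m), so the alternating series test gives convergence.
Endpoint w = -156/35: the terms are asymptotic to a nonzero constant times 1/m, so the series diverges by limit comparison with Σ 1/m.

(-156/35, -124/35]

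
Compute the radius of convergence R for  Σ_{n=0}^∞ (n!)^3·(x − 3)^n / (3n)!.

R = 27

Ratio test: |a_{n+1}/a_n| = (n+1)³/[(3n+1)·(3n+2)·(3n+3)] → 1/27 as n → ∞.
Convergence for |x − 3| · 1/27 < 1, i.e. |x − 3| < 27. So R = 27.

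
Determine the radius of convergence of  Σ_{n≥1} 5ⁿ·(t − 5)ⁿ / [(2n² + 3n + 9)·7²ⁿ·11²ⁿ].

By the ratio test, |a_{n+1}/a_n| = [(2n² + 3n + 9)/(2(n+1)² + 3(n+1) + 9)] · 5/(49·121) → 5/5929.
The series converges when 5/5929 · |t − 5| < 1, giving R = 5929/5.

R = 5929/5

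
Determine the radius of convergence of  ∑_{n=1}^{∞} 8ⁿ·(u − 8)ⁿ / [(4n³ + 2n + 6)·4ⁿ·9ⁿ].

R = 9/2

By the ratio test, |a_{n+1}/a_n| = [(4n³ + 2n + 6)/(4(n+1)³ + 2(n+1) + 6)] · 8/(4·9) → 2/9.
Hence the series converges for |u − 8| < 1/(2/9) = 9/2, so the radius of convergence is 9/2.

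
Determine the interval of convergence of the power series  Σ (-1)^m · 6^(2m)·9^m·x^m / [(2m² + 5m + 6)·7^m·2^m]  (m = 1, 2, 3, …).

Apply the ratio test: |a_{m+1}| / |a_m| = [(2m² + 5m + 6)/(2(m+1)² + 5(m+1) + 6)] · 36·9/(7·2), which tends to 162/7 as m → ∞.
Hence the series converges for |x| < 1/(162/7) = 7/162, so the radius of convergence is 7/162.
Check x = 7/162: absolute convergence follows by limit comparison with Σ 1/m².
Endpoint x = -7/162: the series is dominated by a constant times Σ 1/m², which converges (p = 2 > 1).

[-7/162, 7/162]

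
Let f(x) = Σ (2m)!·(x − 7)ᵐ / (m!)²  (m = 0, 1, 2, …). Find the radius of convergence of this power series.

The ratio of consecutive coefficients is (2m+1)·(2m+2)/(m+1)² → 4.
Hence the series converges for |x − 7| < 1/(4) = 1/4, so the radius of convergence is 1/4.

R = 1/4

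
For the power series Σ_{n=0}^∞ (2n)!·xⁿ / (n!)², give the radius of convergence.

Ratio test: |a_{n+1}/a_n| = (2n+1)·(2n+2)/(n+1)² → 4 as n → ∞.
The series converges when 4 · |x| < 1, giving R = 1/4.

R = 1/4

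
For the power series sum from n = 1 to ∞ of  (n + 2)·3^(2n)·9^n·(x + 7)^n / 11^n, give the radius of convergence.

Ratio test: |a_{n+1}/a_n| = [((n+1) + 2)/(n + 2)] · 9·9/11 → 81/11 as n → ∞.
The series converges when 81/11 · |x + 7| < 1, giving R = 11/81.

R = 11/81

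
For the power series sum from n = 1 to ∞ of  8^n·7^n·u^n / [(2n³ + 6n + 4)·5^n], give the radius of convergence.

R = 5/56

Apply the ratio test: |a_{n+1}| / |a_n| = [(2n³ + 6n + 4)/(2(n+1)³ + 6(n+1) + 4)] · 8·7/5, which tends to 56/5 as n → ∞.
Thus R = 1/(56/5) = 5/56.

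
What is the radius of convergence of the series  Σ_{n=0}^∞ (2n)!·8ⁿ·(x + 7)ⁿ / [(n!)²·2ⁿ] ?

R = 1/16

Ratio test: |a_{n+1}/a_n| = (2n+1)·(2n+2)/(n+1)² · 8/2 → 16 as n → ∞.
Hence the series converges for |x + 7| < 1/(16) = 1/16, so the radius of convergence is 1/16.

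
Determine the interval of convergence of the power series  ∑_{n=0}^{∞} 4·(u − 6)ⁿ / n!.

(−∞, ∞)

By the ratio test, |a_{n+1}/a_n| = 4/4 · 1/(n+1) → 0.
Since the limit is 0 < 1 for every u, the series converges on all of ℝ and R = ∞.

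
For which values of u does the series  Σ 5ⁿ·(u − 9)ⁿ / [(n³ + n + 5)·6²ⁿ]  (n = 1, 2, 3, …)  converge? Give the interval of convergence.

[9/5, 81/5]

Apply the ratio test: |a_{n+1}| / |a_n| = [(n³ + n + 5)/((n+1)³ + (n+1) + 5)] · 5/36, which tends to 5/36 as n → ∞.
Thus R = 1/(5/36) = 36/5.
Check u = 81/5: absolute convergence follows by limit comparison with Σ 1/n³.
When u = 9/5, absolute convergence follows by limit comparison with Σ 1/n³.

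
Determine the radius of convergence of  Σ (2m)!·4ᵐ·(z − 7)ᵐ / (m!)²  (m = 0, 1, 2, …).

Apply the ratio test: |a_{m+1}| / |a_m| = (2m+1)·(2m+2)/(m+1)² · 4, which tends to 16 as m → ∞.
Convergence for |z − 7| · 16 < 1, i.e. |z − 7| < 1/16. So R = 1/16.

R = 1/16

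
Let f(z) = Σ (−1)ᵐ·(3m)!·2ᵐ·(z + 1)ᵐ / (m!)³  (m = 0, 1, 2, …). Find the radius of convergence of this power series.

R = 1/54

Ratio test: |a_{m+1}/a_m| = (3m+1)·(3m+2)·(3m+3)/(m+1)³ · 2 → 54 as m → ∞.
The series converges when 54 · |z + 1| < 1, giving R = 1/54.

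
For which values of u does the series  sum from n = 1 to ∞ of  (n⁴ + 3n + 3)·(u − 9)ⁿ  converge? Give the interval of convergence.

Ratio test: |a_{n+1}/a_n| = ((n+1)⁴ + 3(n+1) + 3)/(n⁴ + 3n + 3) → 1 as n → ∞.
So the series converges when |u − 9| < 1 and diverges when |u − 9| > 1; R = 1.
When u = 10, the terms have absolute value of order n⁴, which does not tend to 0, so the series diverges by the divergence test.
Check u = 8: the n-th term does not approach 0; divergence by the term test.

(8, 10)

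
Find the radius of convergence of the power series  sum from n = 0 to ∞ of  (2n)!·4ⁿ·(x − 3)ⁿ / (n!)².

R = 1/16

Ratio test: |a_{n+1}/a_n| = (2n+1)·(2n+2)/(n+1)² · 4 → 16 as n → ∞.
Thus R = 1/(16) = 1/16.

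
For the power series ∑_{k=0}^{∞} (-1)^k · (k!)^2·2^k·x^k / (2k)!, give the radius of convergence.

Ratio test: |a_{k+1}/a_k| = (k+1)²/[(2k+1)·(2k+2)] · 2 → 1/2 as k → ∞.
Thus R = 1/(1/2) = 2.

R = 2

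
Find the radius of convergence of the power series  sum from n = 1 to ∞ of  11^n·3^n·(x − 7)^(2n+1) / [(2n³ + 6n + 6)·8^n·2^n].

By the ratio test, |a_{n+1}/a_n| = [(2n³ + 6n + 6)/(2(n+1)³ + 6(n+1) + 6)] · 11·3/(8·2) → 33/16.
Since the exponent of (x − 7) increases by 2 each term, convergence requires |x − 7|² < 16/33, hence R = 4√33/33.

R = 4√33/33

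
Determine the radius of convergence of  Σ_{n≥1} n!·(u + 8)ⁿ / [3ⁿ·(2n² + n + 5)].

Ratio test: |a_{n+1}/a_n| = (n+1) · 1/3 · (2n² + n + 5)/(2(n+1)² + (n+1) + 5) → ∞ as n → ∞.
The ratio grows without bound, so the series diverges whenever (u + 8) ≠ 0; it converges only at u = -8. R = 0.

R = 0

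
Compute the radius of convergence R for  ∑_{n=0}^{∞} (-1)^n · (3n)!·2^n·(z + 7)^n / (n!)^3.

The ratio of consecutive coefficients is (3n+1)·(3n+2)·(3n+3)/(n+1)³ · 2 → 54.
Hence the series converges for |z + 7| < 1/(54) = 1/54, so the radius of convergence is 1/54.

R = 1/54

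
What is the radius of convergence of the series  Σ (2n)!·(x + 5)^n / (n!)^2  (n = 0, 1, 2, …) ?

By the ratio test, |a_{n+1}/a_n| = (2n+1)·(2n+2)/(n+1)² → 4.
Convergence for |x + 5| · 4 < 1, i.e. |x + 5| < 1/4. So R = 1/4.

R = 1/4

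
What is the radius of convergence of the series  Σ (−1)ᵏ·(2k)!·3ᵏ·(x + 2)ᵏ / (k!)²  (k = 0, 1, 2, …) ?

R = 1/12

The ratio of consecutive coefficients is (2k+1)·(2k+2)/(k+1)² · 3 → 12.
Thus R = 1/(12) = 1/12.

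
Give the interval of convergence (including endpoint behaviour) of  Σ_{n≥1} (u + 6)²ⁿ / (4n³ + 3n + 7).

By the ratio test, |a_{n+1}/a_n| = (4n³ + 3n + 7)/(4(n+1)³ + 3(n+1) + 7) → 1.
Since the exponent of (u + 6) increases by 2 each term, convergence requires |u + 6|² < 1, hence R = 1.
Endpoint u = -5: absolute convergence follows by limit comparison with Σ 1/n³.
Check u = -7: absolute convergence follows by limit comparison with Σ 1/n³.

[-7, -5]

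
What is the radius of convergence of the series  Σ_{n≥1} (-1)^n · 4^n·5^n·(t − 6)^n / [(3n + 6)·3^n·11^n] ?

Apply the ratio test: |a_{n+1}| / |a_n| = [(3n + 6)/(3(n+1) + 6)] · 4·5/(3·11), which tends to 20/33 as n → ∞.
Convergence for |t − 6| · 20/33 < 1, i.e. |t − 6| < 33/20. So R = 33/20.

R = 33/20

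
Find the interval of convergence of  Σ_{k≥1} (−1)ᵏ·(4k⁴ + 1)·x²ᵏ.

Apply the ratio test: |a_{k+1}| / |a_k| = (4(k+1)⁴ + 1)/(4k⁴ + 1), which tends to 1 as k → ∞.
Writing y = x², the series in y has radius 1, so |x| < √(1) = 1 and R = 1.
When x = 1, the k-th term does not approach 0; divergence by the term test.
Check x = -1: the terms have absolute value of order k⁴, which does not tend to 0, so the series diverges by the divergence test.

(-1, 1)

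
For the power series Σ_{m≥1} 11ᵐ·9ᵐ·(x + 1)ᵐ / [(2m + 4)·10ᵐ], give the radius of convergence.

Ratio test: |a_{m+1}/a_m| = [(2m + 4)/(2(m+1) + 4)] · 11·9/10 → 99/10 as m → ∞.
The series converges when 99/10 · |x + 1| < 1, giving R = 10/99.

R = 10/99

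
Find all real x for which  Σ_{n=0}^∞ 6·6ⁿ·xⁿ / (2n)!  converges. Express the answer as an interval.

By the ratio test, |a_{n+1}/a_n| = 6/6 · 6 · 1/[(2n+1)·(2n+2)] → 0.
The ratio tends to 0 regardless of x, hence R = ∞.

(−∞, ∞)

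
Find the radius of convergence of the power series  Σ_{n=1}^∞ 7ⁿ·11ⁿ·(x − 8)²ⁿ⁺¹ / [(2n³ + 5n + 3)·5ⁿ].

R = √385/77

Apply the ratio test: |a_{n+1}| / |a_n| = [(2n³ + 5n + 3)/(2(n+1)³ + 5(n+1) + 3)] · 7·11/5, which tends to 77/5 as n → ∞.
Since the exponent of (x − 8) increases by 2 each term, convergence requires |x − 8|² < 5/77, hence R = √385/77.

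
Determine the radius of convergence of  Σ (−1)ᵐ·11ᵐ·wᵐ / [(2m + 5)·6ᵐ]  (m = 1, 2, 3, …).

The ratio of consecutive coefficients is [(2m + 5)/(2(m+1) + 5)] · 11/6 → 11/6.
The series converges when 11/6 · |w| < 1, giving R = 6/11.

R = 6/11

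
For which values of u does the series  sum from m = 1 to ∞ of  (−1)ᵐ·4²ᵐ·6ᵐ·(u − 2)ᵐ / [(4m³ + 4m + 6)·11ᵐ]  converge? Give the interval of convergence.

The ratio of consecutive coefficients is [(4m³ + 4m + 6)/(4(m+1)³ + 4(m+1) + 6)] · 16·6/11 → 96/11.
Convergence for |u − 2| · 96/11 < 1, i.e. |u − 2| < 11/96. So R = 11/96.
Check u = 203/96: the series is dominated by a constant times Σ 1/m³, which converges (p = 3 > 1).
When u = 181/96, the terms are on the order of 1/m³, so the series converges absolutely by comparison with the p-series (p = 3 > 1).

[181/96, 203/96]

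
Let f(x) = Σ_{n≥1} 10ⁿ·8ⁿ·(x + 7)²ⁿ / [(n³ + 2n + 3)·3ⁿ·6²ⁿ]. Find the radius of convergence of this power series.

R = 3√15/10

Apply the ratio test: |a_{n+1}| / |a_n| = [(n³ + 2n + 3)/((n+1)³ + 2(n+1) + 3)] · 10·8/(3·36), which tends to 20/27 as n → ∞.
Since the exponent of (x + 7) increases by 2 each term, convergence requires |x + 7|² < 27/20, hence R = 3√15/10.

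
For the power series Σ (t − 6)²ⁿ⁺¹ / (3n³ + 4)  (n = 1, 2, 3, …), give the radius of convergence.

By the ratio test, |a_{n+1}/a_n| = (3n³ + 4)/(3(n+1)³ + 4) → 1.
Writing y = (t − 6)², the series in y has radius 1, so |t − 6| < √(1) = 1 and R = 1.

R = 1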